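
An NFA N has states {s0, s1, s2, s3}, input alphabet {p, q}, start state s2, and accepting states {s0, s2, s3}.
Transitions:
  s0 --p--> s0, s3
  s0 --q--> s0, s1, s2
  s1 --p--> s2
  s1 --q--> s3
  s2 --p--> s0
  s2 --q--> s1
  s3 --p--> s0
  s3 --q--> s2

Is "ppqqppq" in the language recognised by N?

Start: {s2}
read p: {s0}
read p: {s0, s3}
read q: {s0, s1, s2}
read q: {s0, s1, s2, s3}
read p: {s0, s2, s3}
read p: {s0, s3}
read q: {s0, s1, s2}
Reachable ∩ accepting = {s0, s2} — nonempty.

accepted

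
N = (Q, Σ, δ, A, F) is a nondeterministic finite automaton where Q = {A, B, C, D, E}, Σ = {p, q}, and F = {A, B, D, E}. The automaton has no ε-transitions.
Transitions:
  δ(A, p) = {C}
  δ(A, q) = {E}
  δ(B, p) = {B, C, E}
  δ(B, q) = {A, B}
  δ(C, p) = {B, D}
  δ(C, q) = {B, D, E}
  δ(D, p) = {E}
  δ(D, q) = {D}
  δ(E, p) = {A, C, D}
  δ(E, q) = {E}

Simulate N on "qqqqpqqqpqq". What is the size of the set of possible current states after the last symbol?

Start: {A}
read q: {E}
read q: {E}
read q: {E}
read q: {E}
read p: {A, C, D}
read q: {B, D, E}
read q: {A, B, D, E}
read q: {A, B, D, E}
read p: {A, B, C, D, E}
read q: {A, B, D, E}
read q: {A, B, D, E}
Final reachable set {A, B, D, E} has 4 states.

4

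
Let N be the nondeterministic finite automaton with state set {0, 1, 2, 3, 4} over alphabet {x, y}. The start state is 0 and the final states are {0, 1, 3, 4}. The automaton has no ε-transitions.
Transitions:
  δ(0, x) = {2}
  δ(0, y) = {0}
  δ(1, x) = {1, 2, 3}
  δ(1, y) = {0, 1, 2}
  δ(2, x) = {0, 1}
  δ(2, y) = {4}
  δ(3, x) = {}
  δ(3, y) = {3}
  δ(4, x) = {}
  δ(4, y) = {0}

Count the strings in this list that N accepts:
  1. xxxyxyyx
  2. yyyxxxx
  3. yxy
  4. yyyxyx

xxxyxyyx: accepted
yyyxxxx: accepted
yxy: accepted
yyyxyx: rejected

3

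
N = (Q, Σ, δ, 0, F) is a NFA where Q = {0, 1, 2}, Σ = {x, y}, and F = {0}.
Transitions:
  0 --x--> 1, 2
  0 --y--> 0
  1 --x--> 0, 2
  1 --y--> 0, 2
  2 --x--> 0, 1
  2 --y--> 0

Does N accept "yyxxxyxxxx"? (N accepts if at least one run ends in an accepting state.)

accepted

Start: {0}
read y: {0}
read y: {0}
read x: {1, 2}
read x: {0, 1, 2}
read x: {0, 1, 2}
read y: {0, 2}
read x: {0, 1, 2}
read x: {0, 1, 2}
read x: {0, 1, 2}
read x: {0, 1, 2}
Reachable ∩ accepting = {0} — nonempty.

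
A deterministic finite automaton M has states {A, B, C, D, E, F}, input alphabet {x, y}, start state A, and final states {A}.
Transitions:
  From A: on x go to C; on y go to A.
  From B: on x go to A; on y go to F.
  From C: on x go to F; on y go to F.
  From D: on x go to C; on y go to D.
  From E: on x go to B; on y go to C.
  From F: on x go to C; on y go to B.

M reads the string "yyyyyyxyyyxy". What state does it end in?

A --y--> A
A --y--> A
A --y--> A
A --y--> A
A --y--> A
A --y--> A
A --x--> C
C --y--> F
F --y--> B
B --y--> F
F --x--> C
C --y--> F

F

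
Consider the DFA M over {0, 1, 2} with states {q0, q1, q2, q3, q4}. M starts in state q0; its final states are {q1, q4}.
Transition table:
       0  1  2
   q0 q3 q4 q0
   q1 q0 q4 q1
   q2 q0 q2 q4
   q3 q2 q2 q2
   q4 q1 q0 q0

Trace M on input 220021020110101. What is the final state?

q4

q0 --2--> q0
q0 --2--> q0
q0 --0--> q3
q3 --0--> q2
q2 --2--> q4
q4 --1--> q0
q0 --0--> q3
q3 --2--> q2
q2 --0--> q0
q0 --1--> q4
q4 --1--> q0
q0 --0--> q3
q3 --1--> q2
q2 --0--> q0
q0 --1--> q4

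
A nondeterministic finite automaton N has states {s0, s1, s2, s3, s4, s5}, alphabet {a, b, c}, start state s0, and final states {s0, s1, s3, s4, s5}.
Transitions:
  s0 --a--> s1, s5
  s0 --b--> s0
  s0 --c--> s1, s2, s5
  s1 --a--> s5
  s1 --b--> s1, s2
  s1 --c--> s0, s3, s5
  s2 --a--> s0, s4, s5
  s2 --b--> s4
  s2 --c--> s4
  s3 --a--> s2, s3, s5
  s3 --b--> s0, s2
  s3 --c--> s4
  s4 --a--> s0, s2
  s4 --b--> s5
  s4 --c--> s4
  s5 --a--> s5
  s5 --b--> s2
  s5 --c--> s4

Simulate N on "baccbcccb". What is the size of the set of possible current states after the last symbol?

3

Start: {s0}
read b: {s0}
read a: {s1, s5}
read c: {s0, s3, s4, s5}
read c: {s1, s2, s4, s5}
read b: {s1, s2, s4, s5}
read c: {s0, s3, s4, s5}
read c: {s1, s2, s4, s5}
read c: {s0, s3, s4, s5}
read b: {s0, s2, s5}
Final reachable set {s0, s2, s5} has 3 states.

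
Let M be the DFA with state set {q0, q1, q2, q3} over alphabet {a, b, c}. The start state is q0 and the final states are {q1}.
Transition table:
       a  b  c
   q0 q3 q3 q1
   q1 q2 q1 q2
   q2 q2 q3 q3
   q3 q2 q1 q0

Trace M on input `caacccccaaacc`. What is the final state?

q0 --c--> q1
q1 --a--> q2
q2 --a--> q2
q2 --c--> q3
q3 --c--> q0
q0 --c--> q1
q1 --c--> q2
q2 --c--> q3
q3 --a--> q2
q2 --a--> q2
q2 --a--> q2
q2 --c--> q3
q3 --c--> q0

q0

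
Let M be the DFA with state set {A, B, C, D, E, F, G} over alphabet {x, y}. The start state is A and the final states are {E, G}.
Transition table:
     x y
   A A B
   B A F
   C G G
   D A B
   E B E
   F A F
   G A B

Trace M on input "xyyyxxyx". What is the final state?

A

A --x--> A
A --y--> B
B --y--> F
F --y--> F
F --x--> A
A --x--> A
A --y--> B
B --x--> A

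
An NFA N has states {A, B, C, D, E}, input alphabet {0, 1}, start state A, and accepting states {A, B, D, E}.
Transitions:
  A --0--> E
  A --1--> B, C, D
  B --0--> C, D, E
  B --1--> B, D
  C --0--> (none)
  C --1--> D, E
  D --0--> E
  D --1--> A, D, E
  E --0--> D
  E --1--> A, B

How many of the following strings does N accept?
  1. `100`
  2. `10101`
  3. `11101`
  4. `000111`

4

`100`: accepted
`10101`: accepted
`11101`: accepted
`000111`: accepted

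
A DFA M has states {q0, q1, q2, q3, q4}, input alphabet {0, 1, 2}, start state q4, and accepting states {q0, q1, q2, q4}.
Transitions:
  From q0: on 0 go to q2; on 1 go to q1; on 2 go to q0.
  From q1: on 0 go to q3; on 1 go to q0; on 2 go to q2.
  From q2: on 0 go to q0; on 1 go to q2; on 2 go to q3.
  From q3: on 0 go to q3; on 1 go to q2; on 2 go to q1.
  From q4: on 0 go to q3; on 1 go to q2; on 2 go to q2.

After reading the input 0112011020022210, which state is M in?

q4 --0--> q3
q3 --1--> q2
q2 --1--> q2
q2 --2--> q3
q3 --0--> q3
q3 --1--> q2
q2 --1--> q2
q2 --0--> q0
q0 --2--> q0
q0 --0--> q2
q2 --0--> q0
q0 --2--> q0
q0 --2--> q0
q0 --2--> q0
q0 --1--> q1
q1 --0--> q3

q3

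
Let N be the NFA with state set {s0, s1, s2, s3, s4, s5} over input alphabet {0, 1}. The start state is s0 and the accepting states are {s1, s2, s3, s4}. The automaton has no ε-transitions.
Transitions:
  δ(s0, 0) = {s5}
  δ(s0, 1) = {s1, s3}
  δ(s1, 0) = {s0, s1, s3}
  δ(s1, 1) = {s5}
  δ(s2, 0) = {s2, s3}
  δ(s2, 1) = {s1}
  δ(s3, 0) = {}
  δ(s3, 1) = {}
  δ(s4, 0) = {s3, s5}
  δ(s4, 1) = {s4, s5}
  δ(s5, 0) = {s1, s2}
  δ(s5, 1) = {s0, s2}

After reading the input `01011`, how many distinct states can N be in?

Start: {s0}
read 0: {s5}
read 1: {s0, s2}
read 0: {s2, s3, s5}
read 1: {s0, s1, s2}
read 1: {s1, s3, s5}
Final reachable set {s1, s3, s5} has 3 states.

3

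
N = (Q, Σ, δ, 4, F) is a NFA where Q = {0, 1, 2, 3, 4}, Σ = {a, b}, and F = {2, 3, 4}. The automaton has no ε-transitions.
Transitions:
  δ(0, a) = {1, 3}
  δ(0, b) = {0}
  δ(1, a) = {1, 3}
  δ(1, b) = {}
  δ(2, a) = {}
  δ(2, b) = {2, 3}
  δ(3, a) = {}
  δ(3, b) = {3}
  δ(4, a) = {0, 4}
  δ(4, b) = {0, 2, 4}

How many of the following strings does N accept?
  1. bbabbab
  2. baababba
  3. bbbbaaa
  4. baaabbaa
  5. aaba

5

bbabbab: accepted
baababba: accepted
bbbbaaa: accepted
baaabbaa: accepted
aaba: accepted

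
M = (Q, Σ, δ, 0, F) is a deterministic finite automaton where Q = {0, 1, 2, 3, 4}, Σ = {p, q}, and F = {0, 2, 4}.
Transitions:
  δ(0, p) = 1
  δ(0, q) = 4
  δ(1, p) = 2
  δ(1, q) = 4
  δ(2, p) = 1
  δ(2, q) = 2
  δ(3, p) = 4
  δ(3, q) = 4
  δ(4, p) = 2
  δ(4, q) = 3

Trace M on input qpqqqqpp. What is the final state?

2

0 --q--> 4
4 --p--> 2
2 --q--> 2
2 --q--> 2
2 --q--> 2
2 --q--> 2
2 --p--> 1
1 --p--> 2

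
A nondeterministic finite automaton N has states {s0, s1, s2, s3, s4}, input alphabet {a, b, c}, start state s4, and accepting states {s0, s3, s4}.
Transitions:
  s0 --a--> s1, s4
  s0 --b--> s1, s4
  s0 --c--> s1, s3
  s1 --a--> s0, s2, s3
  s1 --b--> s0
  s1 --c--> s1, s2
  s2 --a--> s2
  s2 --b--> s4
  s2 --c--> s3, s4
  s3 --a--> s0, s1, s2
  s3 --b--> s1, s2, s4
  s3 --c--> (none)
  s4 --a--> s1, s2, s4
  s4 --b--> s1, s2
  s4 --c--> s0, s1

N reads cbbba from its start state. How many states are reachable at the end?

5

Start: {s4}
read c: {s0, s1}
read b: {s0, s1, s4}
read b: {s0, s1, s2, s4}
read b: {s0, s1, s2, s4}
read a: {s0, s1, s2, s3, s4}
Final reachable set {s0, s1, s2, s3, s4} has 5 states.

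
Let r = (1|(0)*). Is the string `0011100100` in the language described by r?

no

Neither 1 nor (0)* matches 0011100100.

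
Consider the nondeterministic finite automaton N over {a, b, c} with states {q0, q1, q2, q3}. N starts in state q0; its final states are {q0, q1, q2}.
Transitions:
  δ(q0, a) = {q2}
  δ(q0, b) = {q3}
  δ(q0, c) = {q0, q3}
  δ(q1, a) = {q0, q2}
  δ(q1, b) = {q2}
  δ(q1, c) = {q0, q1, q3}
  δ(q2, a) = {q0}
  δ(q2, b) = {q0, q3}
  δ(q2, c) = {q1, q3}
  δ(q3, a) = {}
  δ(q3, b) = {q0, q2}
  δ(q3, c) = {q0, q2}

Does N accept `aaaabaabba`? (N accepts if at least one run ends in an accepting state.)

rejected

Start: {q0}
read a: {q2}
read a: {q0}
read a: {q2}
read a: {q0}
read b: {q3}
read a: {}
The reachable set is empty and stays empty for the remaining 4 symbols.
Reachable ∩ accepting = {} — empty.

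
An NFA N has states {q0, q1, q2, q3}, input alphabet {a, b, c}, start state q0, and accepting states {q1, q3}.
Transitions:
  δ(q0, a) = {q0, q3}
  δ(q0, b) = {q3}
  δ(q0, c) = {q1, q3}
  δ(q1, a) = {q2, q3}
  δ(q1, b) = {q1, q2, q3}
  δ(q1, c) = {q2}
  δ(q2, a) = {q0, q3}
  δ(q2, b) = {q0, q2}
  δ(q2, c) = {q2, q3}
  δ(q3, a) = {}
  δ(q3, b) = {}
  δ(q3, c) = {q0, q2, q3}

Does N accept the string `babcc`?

Start: {q0}
read b: {q3}
read a: {}
The reachable set is empty and stays empty for the remaining 3 symbols.
Reachable ∩ accepting = {} — empty.

rejected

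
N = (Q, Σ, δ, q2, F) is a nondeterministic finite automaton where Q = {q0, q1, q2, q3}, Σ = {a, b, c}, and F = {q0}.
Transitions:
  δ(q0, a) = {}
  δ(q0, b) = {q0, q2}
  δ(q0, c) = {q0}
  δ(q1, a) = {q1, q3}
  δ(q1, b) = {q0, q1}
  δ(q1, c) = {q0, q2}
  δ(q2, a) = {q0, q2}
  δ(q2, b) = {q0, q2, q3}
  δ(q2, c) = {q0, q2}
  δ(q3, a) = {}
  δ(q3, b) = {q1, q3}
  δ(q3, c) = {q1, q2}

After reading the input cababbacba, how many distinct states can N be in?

4

Start: {q2}
read c: {q0, q2}
read a: {q0, q2}
read b: {q0, q2, q3}
read a: {q0, q2}
read b: {q0, q2, q3}
read b: {q0, q1, q2, q3}
read a: {q0, q1, q2, q3}
read c: {q0, q1, q2}
read b: {q0, q1, q2, q3}
read a: {q0, q1, q2, q3}
Final reachable set {q0, q1, q2, q3} has 4 states.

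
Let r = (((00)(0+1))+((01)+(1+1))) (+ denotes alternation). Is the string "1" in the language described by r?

The right alternative ((01)+(1+1)) matches 1.

yes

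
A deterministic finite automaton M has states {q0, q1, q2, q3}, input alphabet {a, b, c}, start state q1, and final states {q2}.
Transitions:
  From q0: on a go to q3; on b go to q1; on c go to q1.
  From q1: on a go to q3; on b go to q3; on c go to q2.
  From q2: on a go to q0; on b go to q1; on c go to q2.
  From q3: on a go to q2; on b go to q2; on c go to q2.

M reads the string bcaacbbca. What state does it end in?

q1 --b--> q3
q3 --c--> q2
q2 --a--> q0
q0 --a--> q3
q3 --c--> q2
q2 --b--> q1
q1 --b--> q3
q3 --c--> q2
q2 --a--> q0

q0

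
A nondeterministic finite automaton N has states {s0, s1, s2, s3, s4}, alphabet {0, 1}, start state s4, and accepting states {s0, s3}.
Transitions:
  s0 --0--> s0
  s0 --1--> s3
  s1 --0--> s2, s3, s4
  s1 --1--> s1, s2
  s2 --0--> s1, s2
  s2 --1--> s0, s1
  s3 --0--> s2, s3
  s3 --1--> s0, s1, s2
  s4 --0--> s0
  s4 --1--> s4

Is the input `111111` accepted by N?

Start: {s4}
read 1: {s4}
read 1: {s4}
read 1: {s4}
read 1: {s4}
read 1: {s4}
read 1: {s4}
Reachable ∩ accepting = {} — empty.

rejected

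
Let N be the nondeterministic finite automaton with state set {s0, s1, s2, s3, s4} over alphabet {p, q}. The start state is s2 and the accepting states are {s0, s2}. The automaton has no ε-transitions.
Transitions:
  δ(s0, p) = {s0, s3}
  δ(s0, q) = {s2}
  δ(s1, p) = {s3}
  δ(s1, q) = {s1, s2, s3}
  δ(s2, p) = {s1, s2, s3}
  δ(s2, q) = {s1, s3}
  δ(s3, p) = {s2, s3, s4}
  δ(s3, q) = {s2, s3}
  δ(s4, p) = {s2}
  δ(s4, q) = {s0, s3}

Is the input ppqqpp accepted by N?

Start: {s2}
read p: {s1, s2, s3}
read p: {s1, s2, s3, s4}
read q: {s0, s1, s2, s3}
read q: {s1, s2, s3}
read p: {s1, s2, s3, s4}
read p: {s1, s2, s3, s4}
Reachable ∩ accepting = {s2} — nonempty.

accepted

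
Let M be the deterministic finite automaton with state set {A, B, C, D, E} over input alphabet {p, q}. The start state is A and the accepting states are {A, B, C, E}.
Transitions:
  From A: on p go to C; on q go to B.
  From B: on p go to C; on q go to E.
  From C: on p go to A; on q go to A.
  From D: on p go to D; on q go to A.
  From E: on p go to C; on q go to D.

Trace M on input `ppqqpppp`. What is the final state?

A

A --p--> C
C --p--> A
A --q--> B
B --q--> E
E --p--> C
C --p--> A
A --p--> C
C --p--> A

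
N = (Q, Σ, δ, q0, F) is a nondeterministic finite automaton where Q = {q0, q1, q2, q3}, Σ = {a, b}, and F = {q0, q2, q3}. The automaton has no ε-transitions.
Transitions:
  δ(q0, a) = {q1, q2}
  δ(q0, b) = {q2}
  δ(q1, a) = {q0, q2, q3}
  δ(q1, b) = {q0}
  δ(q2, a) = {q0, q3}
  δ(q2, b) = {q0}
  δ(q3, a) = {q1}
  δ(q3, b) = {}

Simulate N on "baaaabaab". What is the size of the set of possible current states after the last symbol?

Start: {q0}
read b: {q2}
read a: {q0, q3}
read a: {q1, q2}
read a: {q0, q2, q3}
read a: {q0, q1, q2, q3}
read b: {q0, q2}
read a: {q0, q1, q2, q3}
read a: {q0, q1, q2, q3}
read b: {q0, q2}
Final reachable set {q0, q2} has 2 states.

2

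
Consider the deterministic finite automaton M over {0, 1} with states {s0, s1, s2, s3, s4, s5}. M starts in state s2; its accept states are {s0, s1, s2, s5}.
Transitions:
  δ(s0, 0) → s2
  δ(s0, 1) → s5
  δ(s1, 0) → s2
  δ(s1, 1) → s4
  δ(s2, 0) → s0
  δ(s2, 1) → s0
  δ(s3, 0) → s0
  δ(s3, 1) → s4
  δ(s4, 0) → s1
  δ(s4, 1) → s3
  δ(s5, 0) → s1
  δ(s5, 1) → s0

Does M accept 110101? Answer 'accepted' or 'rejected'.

rejected

s2 --1--> s0
s0 --1--> s5
s5 --0--> s1
s1 --1--> s4
s4 --0--> s1
s1 --1--> s4
End in state s4, which is not an accepting state.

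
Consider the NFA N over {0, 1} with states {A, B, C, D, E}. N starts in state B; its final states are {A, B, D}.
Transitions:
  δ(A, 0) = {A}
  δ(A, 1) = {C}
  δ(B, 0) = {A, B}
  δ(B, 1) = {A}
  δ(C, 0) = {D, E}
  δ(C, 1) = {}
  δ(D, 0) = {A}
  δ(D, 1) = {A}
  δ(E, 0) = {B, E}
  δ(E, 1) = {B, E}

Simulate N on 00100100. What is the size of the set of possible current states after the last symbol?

Start: {B}
read 0: {A, B}
read 0: {A, B}
read 1: {A, C}
read 0: {A, D, E}
read 0: {A, B, E}
read 1: {A, B, C, E}
read 0: {A, B, D, E}
read 0: {A, B, E}
Final reachable set {A, B, E} has 3 states.

3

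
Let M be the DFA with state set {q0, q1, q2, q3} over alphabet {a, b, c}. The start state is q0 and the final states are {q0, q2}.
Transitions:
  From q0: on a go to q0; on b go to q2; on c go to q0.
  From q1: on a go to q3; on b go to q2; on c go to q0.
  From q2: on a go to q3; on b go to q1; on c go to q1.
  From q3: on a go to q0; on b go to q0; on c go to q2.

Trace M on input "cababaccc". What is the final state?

q0 --c--> q0
q0 --a--> q0
q0 --b--> q2
q2 --a--> q3
q3 --b--> q0
q0 --a--> q0
q0 --c--> q0
q0 --c--> q0
q0 --c--> q0

q0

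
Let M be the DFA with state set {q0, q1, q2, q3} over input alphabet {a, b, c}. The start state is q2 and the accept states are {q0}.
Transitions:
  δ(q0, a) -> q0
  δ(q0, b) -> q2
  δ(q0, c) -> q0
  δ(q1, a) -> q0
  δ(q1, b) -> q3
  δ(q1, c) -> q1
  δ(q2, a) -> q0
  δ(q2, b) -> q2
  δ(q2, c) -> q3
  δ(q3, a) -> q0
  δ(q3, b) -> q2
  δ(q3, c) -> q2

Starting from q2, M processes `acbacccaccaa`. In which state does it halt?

q0

q2 --a--> q0
q0 --c--> q0
q0 --b--> q2
q2 --a--> q0
q0 --c--> q0
q0 --c--> q0
q0 --c--> q0
q0 --a--> q0
q0 --c--> q0
q0 --c--> q0
q0 --a--> q0
q0 --a--> q0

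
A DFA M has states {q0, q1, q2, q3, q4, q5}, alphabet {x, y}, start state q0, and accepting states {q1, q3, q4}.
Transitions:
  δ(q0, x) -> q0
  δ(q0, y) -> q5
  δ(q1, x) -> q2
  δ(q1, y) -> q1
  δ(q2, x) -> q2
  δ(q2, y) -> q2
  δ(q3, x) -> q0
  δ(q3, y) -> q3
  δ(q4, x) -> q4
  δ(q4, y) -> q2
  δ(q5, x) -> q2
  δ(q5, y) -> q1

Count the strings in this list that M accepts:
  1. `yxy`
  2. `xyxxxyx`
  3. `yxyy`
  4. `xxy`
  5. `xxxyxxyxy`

`yxy`: rejected
`xyxxxyx`: rejected
`yxyy`: rejected
`xxy`: rejected
`xxxyxxyxy`: rejected

0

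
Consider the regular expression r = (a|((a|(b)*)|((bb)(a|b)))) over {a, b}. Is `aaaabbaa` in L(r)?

Neither a nor ((a|(b)*)|((bb)(a|b))) matches aaaabbaa.

no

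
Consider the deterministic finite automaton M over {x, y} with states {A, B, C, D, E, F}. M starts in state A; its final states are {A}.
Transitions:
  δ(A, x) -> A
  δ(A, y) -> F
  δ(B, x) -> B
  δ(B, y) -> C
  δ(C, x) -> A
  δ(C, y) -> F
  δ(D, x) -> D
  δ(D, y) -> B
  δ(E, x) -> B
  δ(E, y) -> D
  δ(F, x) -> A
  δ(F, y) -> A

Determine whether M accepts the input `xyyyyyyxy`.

A --x--> A
A --y--> F
F --y--> A
A --y--> F
F --y--> A
A --y--> F
F --y--> A
A --x--> A
A --y--> F
End in state F, which is not an accepting state.

rejected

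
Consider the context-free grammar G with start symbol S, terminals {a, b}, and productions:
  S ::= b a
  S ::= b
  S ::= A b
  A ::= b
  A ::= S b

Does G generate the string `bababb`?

no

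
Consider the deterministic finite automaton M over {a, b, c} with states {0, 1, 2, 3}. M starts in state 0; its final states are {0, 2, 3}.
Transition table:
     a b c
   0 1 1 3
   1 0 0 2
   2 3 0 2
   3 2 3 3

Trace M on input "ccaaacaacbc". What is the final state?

3

0 --c--> 3
3 --c--> 3
3 --a--> 2
2 --a--> 3
3 --a--> 2
2 --c--> 2
2 --a--> 3
3 --a--> 2
2 --c--> 2
2 --b--> 0
0 --c--> 3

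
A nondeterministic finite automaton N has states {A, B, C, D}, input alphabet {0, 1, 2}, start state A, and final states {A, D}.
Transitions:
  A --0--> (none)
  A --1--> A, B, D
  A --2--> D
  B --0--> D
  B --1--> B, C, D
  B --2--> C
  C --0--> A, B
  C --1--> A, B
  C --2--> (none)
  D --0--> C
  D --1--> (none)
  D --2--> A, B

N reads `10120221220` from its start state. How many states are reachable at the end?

4

Start: {A}
read 1: {A, B, D}
read 0: {C, D}
read 1: {A, B}
read 2: {C, D}
read 0: {A, B, C}
read 2: {C, D}
read 2: {A, B}
read 1: {A, B, C, D}
read 2: {A, B, C, D}
read 2: {A, B, C, D}
read 0: {A, B, C, D}
Final reachable set {A, B, C, D} has 4 states.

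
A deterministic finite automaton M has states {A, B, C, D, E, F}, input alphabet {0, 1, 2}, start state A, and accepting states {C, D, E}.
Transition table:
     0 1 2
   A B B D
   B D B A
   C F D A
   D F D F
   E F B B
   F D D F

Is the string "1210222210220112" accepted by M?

rejected

A --1--> B
B --2--> A
A --1--> B
B --0--> D
D --2--> F
F --2--> F
F --2--> F
F --2--> F
F --1--> D
D --0--> F
F --2--> F
F --2--> F
F --0--> D
D --1--> D
D --1--> D
D --2--> F
End in state F, which is not an accepting state.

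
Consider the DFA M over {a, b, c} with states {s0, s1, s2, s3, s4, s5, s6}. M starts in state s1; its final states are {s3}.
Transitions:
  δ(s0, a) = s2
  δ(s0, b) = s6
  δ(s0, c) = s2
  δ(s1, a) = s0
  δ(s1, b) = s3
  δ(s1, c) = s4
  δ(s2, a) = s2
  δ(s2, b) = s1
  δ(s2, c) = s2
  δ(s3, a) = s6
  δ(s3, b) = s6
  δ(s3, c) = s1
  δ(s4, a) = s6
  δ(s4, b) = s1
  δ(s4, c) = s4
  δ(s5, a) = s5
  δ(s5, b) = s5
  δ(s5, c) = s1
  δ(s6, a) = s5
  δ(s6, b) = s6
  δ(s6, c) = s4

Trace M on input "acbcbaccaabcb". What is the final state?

s1

s1 --a--> s0
s0 --c--> s2
s2 --b--> s1
s1 --c--> s4
s4 --b--> s1
s1 --a--> s0
s0 --c--> s2
s2 --c--> s2
s2 --a--> s2
s2 --a--> s2
s2 --b--> s1
s1 --c--> s4
s4 --b--> s1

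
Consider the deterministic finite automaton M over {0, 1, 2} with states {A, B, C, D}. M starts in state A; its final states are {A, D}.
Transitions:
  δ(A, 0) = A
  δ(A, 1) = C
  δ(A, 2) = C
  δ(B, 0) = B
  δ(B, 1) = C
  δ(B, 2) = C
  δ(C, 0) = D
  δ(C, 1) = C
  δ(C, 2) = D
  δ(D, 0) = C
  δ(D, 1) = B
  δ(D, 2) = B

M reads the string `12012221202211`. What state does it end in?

C

A --1--> C
C --2--> D
D --0--> C
C --1--> C
C --2--> D
D --2--> B
B --2--> C
C --1--> C
C --2--> D
D --0--> C
C --2--> D
D --2--> B
B --1--> C
C --1--> C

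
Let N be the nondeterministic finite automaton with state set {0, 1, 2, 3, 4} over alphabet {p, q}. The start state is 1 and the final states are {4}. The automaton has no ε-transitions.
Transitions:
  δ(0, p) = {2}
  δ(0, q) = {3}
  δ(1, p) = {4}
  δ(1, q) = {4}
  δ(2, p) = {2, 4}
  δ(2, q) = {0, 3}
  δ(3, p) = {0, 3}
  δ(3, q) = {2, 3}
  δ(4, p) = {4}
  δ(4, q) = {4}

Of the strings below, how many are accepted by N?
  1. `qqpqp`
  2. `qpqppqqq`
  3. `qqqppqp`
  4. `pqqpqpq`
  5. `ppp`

`qqpqp`: accepted
`qpqppqqq`: accepted
`qqqppqp`: accepted
`pqqpqpq`: accepted
`ppp`: accepted

5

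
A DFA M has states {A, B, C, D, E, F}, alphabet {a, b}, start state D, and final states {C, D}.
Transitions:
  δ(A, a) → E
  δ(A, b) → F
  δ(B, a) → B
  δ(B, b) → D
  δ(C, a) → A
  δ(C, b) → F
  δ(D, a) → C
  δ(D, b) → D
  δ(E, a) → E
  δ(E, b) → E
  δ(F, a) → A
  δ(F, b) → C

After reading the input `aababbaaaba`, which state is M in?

D --a--> C
C --a--> A
A --b--> F
F --a--> A
A --b--> F
F --b--> C
C --a--> A
A --a--> E
E --a--> E
E --b--> E
E --a--> E

E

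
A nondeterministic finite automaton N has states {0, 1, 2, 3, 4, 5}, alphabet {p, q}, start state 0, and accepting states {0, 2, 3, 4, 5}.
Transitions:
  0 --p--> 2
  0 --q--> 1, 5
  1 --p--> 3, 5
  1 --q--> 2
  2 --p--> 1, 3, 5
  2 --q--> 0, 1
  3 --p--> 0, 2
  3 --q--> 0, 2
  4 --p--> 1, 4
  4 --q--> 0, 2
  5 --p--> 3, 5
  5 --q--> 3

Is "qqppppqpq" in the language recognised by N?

Start: {0}
read q: {1, 5}
read q: {2, 3}
read p: {0, 1, 2, 3, 5}
read p: {0, 1, 2, 3, 5}
read p: {0, 1, 2, 3, 5}
read p: {0, 1, 2, 3, 5}
read q: {0, 1, 2, 3, 5}
read p: {0, 1, 2, 3, 5}
read q: {0, 1, 2, 3, 5}
Reachable ∩ accepting = {0, 2, 3, 5} — nonempty.

accepted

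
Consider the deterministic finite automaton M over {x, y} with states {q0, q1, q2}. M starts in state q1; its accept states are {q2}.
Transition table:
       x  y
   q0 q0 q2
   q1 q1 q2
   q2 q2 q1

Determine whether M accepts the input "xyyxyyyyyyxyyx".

rejected

q1 --x--> q1
q1 --y--> q2
q2 --y--> q1
q1 --x--> q1
q1 --y--> q2
q2 --y--> q1
q1 --y--> q2
q2 --y--> q1
q1 --y--> q2
q2 --y--> q1
q1 --x--> q1
q1 --y--> q2
q2 --y--> q1
q1 --x--> q1
End in state q1, which is not an accepting state.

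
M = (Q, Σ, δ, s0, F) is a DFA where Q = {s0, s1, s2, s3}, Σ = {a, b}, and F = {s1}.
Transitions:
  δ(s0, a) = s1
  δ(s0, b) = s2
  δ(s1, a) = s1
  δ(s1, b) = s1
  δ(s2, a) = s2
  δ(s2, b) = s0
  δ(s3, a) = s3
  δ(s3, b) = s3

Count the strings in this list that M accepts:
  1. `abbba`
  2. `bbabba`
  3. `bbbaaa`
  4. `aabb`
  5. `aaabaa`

`abbba`: accepted
`bbabba`: accepted
`bbbaaa`: rejected
`aabb`: accepted
`aaabaa`: accepted

4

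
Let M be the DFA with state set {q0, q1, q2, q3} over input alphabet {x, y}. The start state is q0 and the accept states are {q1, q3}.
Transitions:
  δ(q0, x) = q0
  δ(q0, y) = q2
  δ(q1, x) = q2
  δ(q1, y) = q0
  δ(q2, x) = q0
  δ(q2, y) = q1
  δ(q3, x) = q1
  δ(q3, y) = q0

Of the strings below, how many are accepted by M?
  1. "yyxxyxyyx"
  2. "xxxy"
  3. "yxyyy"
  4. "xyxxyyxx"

"yyxxyxyyx": rejected
"xxxy": rejected
"yxyyy": rejected
"xyxxyyxx": rejected

0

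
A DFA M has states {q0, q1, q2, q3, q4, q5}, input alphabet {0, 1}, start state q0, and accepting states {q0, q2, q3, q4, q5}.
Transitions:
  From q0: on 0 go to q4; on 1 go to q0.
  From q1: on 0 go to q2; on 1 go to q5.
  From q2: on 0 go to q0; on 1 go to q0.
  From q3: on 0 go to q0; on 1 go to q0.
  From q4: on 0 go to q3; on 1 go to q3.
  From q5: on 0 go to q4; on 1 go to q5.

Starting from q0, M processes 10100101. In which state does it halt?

q0

q0 --1--> q0
q0 --0--> q4
q4 --1--> q3
q3 --0--> q0
q0 --0--> q4
q4 --1--> q3
q3 --0--> q0
q0 --1--> q0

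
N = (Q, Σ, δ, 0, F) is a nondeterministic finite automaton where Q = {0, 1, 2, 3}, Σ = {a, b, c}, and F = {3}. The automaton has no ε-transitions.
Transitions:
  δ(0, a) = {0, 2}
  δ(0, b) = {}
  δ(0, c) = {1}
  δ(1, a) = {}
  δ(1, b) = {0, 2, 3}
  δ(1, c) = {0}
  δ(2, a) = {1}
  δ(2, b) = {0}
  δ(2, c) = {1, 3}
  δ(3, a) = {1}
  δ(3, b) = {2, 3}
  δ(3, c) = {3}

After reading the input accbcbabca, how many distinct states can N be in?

Start: {0}
read a: {0, 2}
read c: {1, 3}
read c: {0, 3}
read b: {2, 3}
read c: {1, 3}
read b: {0, 2, 3}
read a: {0, 1, 2}
read b: {0, 2, 3}
read c: {1, 3}
read a: {1}
Final reachable set {1} has 1 state.

1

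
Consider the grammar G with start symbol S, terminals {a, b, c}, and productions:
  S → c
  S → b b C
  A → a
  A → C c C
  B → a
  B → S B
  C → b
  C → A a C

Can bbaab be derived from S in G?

yes

S ⇒ bbC ⇒ bbAaC ⇒ bbaaC ⇒ bbaab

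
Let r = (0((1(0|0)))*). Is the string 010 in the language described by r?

yes

Split as 0·10: 0 matches 0 and ((1(0|0)))* matches 10.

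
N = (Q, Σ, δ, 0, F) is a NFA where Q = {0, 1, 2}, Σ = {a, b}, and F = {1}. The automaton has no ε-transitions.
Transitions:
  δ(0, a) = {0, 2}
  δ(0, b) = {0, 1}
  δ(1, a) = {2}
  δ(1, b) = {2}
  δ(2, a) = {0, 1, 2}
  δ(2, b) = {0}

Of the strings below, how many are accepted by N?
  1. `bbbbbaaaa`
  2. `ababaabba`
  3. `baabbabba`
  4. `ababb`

4

`bbbbbaaaa`: accepted
`ababaabba`: accepted
`baabbabba`: accepted
`ababb`: accepted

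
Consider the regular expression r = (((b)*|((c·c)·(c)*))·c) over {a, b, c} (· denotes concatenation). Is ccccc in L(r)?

yes

Split as cccc·c: ((b)*|((c·c)·(c)*)) matches cccc and c matches c.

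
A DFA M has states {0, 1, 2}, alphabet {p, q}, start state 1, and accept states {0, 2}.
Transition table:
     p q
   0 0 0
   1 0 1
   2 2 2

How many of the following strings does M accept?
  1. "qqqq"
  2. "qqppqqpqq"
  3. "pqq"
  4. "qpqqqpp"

3

"qqqq": rejected
"qqppqqpqq": accepted
"pqq": accepted
"qpqqqpp": accepted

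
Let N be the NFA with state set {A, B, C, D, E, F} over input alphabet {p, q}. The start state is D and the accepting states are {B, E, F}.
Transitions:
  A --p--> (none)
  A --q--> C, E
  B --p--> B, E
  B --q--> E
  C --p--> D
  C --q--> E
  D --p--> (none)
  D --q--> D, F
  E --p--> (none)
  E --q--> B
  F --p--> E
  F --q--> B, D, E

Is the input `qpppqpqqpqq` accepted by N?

Start: {D}
read q: {D, F}
read p: {E}
read p: {}
The reachable set is empty and stays empty for the remaining 8 symbols.
Reachable ∩ accepting = {} — empty.

rejected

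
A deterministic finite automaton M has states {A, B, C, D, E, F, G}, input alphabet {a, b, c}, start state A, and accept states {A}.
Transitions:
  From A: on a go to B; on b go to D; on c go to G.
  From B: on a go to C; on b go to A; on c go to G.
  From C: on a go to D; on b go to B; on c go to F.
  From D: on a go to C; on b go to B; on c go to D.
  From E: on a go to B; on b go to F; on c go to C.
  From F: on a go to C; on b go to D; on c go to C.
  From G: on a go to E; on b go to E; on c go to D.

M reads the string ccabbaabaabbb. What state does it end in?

A --c--> G
G --c--> D
D --a--> C
C --b--> B
B --b--> A
A --a--> B
B --a--> C
C --b--> B
B --a--> C
C --a--> D
D --b--> B
B --b--> A
A --b--> D

D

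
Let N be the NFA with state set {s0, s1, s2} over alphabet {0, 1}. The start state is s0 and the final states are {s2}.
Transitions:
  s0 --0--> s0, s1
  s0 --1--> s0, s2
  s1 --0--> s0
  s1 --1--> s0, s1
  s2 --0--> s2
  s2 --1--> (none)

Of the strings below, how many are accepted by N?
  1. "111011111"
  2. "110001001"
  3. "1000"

"111011111": accepted
"110001001": accepted
"1000": accepted

3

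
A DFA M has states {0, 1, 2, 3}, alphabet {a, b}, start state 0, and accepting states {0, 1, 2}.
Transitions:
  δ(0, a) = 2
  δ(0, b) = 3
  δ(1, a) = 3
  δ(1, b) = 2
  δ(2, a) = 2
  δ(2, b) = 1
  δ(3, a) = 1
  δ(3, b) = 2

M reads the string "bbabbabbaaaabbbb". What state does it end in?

2

0 --b--> 3
3 --b--> 2
2 --a--> 2
2 --b--> 1
1 --b--> 2
2 --a--> 2
2 --b--> 1
1 --b--> 2
2 --a--> 2
2 --a--> 2
2 --a--> 2
2 --a--> 2
2 --b--> 1
1 --b--> 2
2 --b--> 1
1 --b--> 2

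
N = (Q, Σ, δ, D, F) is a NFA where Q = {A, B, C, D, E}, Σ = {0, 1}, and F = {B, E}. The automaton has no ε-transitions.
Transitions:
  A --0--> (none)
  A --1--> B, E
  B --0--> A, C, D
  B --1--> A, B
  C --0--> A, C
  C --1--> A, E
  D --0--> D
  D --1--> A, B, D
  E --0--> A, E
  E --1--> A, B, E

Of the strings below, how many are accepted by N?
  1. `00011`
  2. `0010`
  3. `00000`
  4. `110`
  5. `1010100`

3

`00011`: accepted
`0010`: rejected
`00000`: rejected
`110`: accepted
`1010100`: accepted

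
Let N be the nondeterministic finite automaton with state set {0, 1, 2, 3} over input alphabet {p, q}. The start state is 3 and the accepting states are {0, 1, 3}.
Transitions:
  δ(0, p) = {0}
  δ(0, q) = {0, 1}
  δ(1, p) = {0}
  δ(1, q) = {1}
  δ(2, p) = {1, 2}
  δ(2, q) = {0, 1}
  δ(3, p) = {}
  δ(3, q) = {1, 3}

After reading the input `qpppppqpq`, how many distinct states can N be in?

Start: {3}
read q: {1, 3}
read p: {0}
read p: {0}
read p: {0}
read p: {0}
read p: {0}
read q: {0, 1}
read p: {0}
read q: {0, 1}
Final reachable set {0, 1} has 2 states.

2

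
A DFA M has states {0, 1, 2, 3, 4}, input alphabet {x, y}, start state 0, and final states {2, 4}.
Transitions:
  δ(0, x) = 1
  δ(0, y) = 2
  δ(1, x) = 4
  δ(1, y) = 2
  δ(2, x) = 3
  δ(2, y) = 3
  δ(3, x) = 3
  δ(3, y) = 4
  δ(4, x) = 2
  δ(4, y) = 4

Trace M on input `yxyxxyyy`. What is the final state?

4

0 --y--> 2
2 --x--> 3
3 --y--> 4
4 --x--> 2
2 --x--> 3
3 --y--> 4
4 --y--> 4
4 --y--> 4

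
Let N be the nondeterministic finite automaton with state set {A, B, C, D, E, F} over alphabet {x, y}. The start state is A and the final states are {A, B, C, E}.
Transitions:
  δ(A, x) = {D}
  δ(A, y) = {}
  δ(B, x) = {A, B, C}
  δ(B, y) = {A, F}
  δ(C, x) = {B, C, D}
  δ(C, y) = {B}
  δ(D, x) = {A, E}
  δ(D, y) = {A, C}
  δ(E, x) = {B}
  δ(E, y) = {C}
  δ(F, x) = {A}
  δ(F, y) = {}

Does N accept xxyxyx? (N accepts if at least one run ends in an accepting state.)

Start: {A}
read x: {D}
read x: {A, E}
read y: {C}
read x: {B, C, D}
read y: {A, B, C, F}
read x: {A, B, C, D}
Reachable ∩ accepting = {A, B, C} — nonempty.

accepted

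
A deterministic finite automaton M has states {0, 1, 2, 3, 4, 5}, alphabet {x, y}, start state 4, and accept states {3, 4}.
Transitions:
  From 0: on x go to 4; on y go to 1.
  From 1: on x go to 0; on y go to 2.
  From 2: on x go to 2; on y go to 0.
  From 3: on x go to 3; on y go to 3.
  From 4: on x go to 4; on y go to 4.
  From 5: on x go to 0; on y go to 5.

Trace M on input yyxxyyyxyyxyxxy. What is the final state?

4

4 --y--> 4
4 --y--> 4
4 --x--> 4
4 --x--> 4
4 --y--> 4
4 --y--> 4
4 --y--> 4
4 --x--> 4
4 --y--> 4
4 --y--> 4
4 --x--> 4
4 --y--> 4
4 --x--> 4
4 --x--> 4
4 --y--> 4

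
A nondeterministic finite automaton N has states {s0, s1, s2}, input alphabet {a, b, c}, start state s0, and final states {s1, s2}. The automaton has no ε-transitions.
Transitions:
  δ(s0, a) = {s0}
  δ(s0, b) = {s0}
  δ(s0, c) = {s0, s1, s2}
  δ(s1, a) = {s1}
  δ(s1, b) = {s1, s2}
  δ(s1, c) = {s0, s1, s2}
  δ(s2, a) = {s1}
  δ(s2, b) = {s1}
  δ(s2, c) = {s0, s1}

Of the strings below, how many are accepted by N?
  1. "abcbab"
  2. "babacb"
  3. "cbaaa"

3

"abcbab": accepted
"babacb": accepted
"cbaaa": accepted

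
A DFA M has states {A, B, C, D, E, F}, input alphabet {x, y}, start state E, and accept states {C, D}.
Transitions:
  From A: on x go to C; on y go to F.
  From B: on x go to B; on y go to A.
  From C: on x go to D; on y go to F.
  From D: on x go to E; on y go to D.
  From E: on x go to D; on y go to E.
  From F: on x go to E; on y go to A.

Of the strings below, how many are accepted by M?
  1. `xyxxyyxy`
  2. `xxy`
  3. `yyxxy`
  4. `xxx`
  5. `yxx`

1

`xyxxyyxy`: rejected
`xxy`: rejected
`yyxxy`: rejected
`xxx`: accepted
`yxx`: rejected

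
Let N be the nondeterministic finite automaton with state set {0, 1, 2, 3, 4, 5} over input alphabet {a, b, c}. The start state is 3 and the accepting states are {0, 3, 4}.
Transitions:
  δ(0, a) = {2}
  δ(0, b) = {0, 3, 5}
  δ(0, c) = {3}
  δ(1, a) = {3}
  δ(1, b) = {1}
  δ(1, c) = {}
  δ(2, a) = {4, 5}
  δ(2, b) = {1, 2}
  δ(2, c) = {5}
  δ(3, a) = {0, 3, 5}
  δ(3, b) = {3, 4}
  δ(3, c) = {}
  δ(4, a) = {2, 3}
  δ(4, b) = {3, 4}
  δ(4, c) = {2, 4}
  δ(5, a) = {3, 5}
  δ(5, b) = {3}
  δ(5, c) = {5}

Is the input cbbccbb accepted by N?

rejected

Start: {3}
read c: {}
The reachable set is empty and stays empty for the remaining 6 symbols.
Reachable ∩ accepting = {} — empty.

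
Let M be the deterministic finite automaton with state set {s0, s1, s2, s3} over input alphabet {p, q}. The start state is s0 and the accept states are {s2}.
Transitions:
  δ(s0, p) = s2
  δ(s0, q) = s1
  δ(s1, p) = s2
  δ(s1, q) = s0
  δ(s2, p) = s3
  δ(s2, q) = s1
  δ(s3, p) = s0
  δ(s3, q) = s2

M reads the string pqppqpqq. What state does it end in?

s1

s0 --p--> s2
s2 --q--> s1
s1 --p--> s2
s2 --p--> s3
s3 --q--> s2
s2 --p--> s3
s3 --q--> s2
s2 --q--> s1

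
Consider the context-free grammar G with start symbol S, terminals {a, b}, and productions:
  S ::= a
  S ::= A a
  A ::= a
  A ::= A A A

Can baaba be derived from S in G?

no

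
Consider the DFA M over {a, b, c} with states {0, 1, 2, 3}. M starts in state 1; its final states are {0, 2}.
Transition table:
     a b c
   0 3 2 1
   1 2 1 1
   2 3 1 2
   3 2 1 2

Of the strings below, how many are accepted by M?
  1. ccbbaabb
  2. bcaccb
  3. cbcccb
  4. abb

ccbbaabb: rejected
bcaccb: rejected
cbcccb: rejected
abb: rejected

0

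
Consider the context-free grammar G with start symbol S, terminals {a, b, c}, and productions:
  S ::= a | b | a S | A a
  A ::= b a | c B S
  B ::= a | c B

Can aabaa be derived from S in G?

yes

S ⇒ aS ⇒ aaS ⇒ aaAa ⇒ aabaa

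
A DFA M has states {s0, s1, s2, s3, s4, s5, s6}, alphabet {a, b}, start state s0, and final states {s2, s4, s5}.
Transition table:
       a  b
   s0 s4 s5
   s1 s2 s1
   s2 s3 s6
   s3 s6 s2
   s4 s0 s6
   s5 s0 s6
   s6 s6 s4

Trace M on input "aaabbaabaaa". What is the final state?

s0 --a--> s4
s4 --a--> s0
s0 --a--> s4
s4 --b--> s6
s6 --b--> s4
s4 --a--> s0
s0 --a--> s4
s4 --b--> s6
s6 --a--> s6
s6 --a--> s6
s6 --a--> s6

s6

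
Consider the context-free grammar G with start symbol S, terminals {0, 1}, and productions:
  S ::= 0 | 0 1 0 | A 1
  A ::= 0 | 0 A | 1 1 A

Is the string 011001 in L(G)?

S ⇒ A1 ⇒ 0A1 ⇒ 011A1 ⇒ 0110A1 ⇒ 011001

yes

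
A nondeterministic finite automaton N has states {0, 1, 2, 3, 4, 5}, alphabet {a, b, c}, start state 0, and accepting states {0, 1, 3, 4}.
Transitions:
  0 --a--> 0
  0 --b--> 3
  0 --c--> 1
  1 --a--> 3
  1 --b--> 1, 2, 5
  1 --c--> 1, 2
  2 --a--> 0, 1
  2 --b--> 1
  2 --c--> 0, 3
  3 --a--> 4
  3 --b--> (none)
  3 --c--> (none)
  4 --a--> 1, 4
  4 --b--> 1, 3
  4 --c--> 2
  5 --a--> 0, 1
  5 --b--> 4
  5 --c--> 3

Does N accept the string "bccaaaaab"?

Start: {0}
read b: {3}
read c: {}
The reachable set is empty and stays empty for the remaining 7 symbols.
Reachable ∩ accepting = {} — empty.

rejected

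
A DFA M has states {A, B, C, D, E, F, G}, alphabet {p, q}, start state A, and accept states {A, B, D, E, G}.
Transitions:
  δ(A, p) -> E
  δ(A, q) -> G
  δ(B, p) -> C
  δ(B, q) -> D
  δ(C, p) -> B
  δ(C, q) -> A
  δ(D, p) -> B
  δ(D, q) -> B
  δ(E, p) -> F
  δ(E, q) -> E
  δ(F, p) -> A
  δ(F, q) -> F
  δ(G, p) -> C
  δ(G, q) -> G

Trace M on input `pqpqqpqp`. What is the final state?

A --p--> E
E --q--> E
E --p--> F
F --q--> F
F --q--> F
F --p--> A
A --q--> G
G --p--> C

C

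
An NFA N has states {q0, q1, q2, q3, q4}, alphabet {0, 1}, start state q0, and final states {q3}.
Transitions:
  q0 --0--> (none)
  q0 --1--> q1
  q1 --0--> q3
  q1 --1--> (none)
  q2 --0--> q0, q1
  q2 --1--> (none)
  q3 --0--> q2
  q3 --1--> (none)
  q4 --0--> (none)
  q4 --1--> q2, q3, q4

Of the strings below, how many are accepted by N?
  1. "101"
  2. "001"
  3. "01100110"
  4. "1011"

0

"101": rejected
"001": rejected
"01100110": rejected
"1011": rejected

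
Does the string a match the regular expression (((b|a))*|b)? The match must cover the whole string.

yes

The left alternative ((b|a))* matches a.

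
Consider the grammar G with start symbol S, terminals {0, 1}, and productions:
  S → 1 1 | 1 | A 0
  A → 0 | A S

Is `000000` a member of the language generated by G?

S ⇒ A0 ⇒ AS0 ⇒ 0S0 ⇒ 0A00 ⇒ 0AS00 ⇒ 00S00 ⇒ 00A000 ⇒ 000000

yes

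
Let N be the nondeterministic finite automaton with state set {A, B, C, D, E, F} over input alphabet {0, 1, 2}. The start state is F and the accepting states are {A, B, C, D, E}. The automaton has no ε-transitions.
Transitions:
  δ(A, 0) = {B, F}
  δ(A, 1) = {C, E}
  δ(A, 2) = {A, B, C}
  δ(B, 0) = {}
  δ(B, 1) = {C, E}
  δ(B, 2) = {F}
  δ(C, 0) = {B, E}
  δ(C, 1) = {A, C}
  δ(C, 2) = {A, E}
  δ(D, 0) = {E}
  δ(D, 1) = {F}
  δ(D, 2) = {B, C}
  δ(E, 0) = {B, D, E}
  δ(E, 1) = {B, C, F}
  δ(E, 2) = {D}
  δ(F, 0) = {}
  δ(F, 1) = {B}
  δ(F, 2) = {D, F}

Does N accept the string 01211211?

Start: {F}
read 0: {}
The reachable set is empty and stays empty for the remaining 7 symbols.
Reachable ∩ accepting = {} — empty.

rejected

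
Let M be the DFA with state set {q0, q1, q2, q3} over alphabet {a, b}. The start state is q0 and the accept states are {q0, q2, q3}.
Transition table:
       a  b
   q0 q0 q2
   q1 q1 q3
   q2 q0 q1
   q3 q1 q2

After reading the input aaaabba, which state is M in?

q1

q0 --a--> q0
q0 --a--> q0
q0 --a--> q0
q0 --a--> q0
q0 --b--> q2
q2 --b--> q1
q1 --a--> q1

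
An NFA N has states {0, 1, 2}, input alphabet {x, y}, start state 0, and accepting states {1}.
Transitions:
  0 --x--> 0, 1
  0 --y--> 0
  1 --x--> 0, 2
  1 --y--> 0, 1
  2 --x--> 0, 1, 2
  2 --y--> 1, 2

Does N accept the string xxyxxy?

Start: {0}
read x: {0, 1}
read x: {0, 1, 2}
read y: {0, 1, 2}
read x: {0, 1, 2}
read x: {0, 1, 2}
read y: {0, 1, 2}
Reachable ∩ accepting = {1} — nonempty.

accepted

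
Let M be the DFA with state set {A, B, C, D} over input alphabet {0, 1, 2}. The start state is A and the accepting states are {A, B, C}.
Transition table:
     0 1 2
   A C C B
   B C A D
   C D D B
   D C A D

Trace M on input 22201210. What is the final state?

A --2--> B
B --2--> D
D --2--> D
D --0--> C
C --1--> D
D --2--> D
D --1--> A
A --0--> C

C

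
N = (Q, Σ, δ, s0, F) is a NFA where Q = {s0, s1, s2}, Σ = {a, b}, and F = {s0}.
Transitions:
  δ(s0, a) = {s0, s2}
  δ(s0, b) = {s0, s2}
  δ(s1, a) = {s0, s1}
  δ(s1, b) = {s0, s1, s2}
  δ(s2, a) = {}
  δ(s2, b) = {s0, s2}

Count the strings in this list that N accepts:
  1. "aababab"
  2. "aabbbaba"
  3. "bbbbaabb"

"aababab": accepted
"aabbbaba": accepted
"bbbbaabb": accepted

3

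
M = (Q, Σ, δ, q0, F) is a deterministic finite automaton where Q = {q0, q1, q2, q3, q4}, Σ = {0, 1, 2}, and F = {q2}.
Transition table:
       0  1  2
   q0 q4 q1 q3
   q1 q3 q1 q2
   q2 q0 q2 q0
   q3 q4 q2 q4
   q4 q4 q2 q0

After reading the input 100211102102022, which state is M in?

q3

q0 --1--> q1
q1 --0--> q3
q3 --0--> q4
q4 --2--> q0
q0 --1--> q1
q1 --1--> q1
q1 --1--> q1
q1 --0--> q3
q3 --2--> q4
q4 --1--> q2
q2 --0--> q0
q0 --2--> q3
q3 --0--> q4
q4 --2--> q0
q0 --2--> q3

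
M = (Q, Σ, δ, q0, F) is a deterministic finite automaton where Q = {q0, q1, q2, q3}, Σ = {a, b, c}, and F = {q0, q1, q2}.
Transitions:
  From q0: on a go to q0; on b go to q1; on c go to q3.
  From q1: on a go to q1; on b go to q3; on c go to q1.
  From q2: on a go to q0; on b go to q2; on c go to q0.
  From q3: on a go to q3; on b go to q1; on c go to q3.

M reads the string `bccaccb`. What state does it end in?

q3

q0 --b--> q1
q1 --c--> q1
q1 --c--> q1
q1 --a--> q1
q1 --c--> q1
q1 --c--> q1
q1 --b--> q3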